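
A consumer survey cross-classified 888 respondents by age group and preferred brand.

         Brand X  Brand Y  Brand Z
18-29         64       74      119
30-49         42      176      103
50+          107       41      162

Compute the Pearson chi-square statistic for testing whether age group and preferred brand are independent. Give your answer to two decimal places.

Row totals: 257, 321, 310. Column totals: 213, 291, 384. Grand total N = 888.
Expected counts (row total × column total / N):
  18-29, Brand X: 257×213/888 = 61.645
  18-29, Brand Y: 257×291/888 = 84.220
  18-29, Brand Z: 257×384/888 = 111.135
  30-49, Brand X: 321×213/888 = 76.997
  30-49, Brand Y: 321×291/888 = 105.193
  30-49, Brand Z: 321×384/888 = 138.811
  50+, Brand X: 310×213/888 = 74.358
  50+, Brand Y: 310×291/888 = 101.588
  50+, Brand Z: 310×384/888 = 134.054
Contributions (O − E)²/E:
  (64 − 61.645)²/61.645 = 0.0900
  (74 − 84.220)²/84.220 = 1.2402
  (119 − 111.135)²/111.135 = 0.5566
  (42 − 76.997)²/76.997 = 15.9070
  (176 − 105.193)²/105.193 = 47.6613
  (103 − 138.811)²/138.811 = 9.2387
  (107 − 74.358)²/74.358 = 14.3293
  (41 − 101.588)²/101.588 = 36.1352
  (162 − 134.054)²/134.054 = 5.8259
χ² = 0.0900 + 1.2402 + 0.5566 + 15.9070 + 47.6613 + 9.2387 + 14.3293 + 36.1352 + 5.8259 = 130.98

130.98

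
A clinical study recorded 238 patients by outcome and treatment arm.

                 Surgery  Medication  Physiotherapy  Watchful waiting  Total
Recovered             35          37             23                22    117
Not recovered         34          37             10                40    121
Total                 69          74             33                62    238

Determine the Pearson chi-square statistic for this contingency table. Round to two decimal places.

10.30

Grand total N = 238.
Expected counts (row total × column total / N):
  Recovered, Surgery: 117×69/238 = 33.920
  Recovered, Medication: 117×74/238 = 36.378
  Recovered, Physiotherapy: 117×33/238 = 16.223
  Recovered, Watchful waiting: 117×62/238 = 30.479
  Not recovered, Surgery: 121×69/238 = 35.080
  Not recovered, Medication: 121×74/238 = 37.622
  Not recovered, Physiotherapy: 121×33/238 = 16.777
  Not recovered, Watchful waiting: 121×62/238 = 31.521
Contributions (O − E)²/E:
  (35 − 33.920)²/33.920 = 0.0344
  (37 − 36.378)²/36.378 = 0.0106
  (23 − 16.223)²/16.223 = 2.8310
  (22 − 30.479)²/30.479 = 2.3588
  (34 − 35.080)²/35.080 = 0.0332
  (37 − 37.622)²/37.622 = 0.0103
  (10 − 16.777)²/16.777 = 2.7375
  (40 − 31.521)²/31.521 = 2.2808
χ² = 0.0344 + 0.0106 + 2.8310 + 2.3588 + 0.0332 + 0.0103 + 2.7375 + 2.2808 = 10.30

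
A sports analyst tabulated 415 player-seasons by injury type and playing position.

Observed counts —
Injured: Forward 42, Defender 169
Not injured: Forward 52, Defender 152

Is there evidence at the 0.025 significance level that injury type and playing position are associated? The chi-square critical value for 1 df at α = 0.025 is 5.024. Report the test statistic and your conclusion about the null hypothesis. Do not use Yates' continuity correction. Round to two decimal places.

1.85; fail to reject H₀

Row totals: 211, 204. Column totals: 94, 321. Grand total N = 415.
Expected counts (row total × column total / N):
  Injured, Forward: 211×94/415 = 47.793
  Injured, Defender: 211×321/415 = 163.207
  Not injured, Forward: 204×94/415 = 46.207
  Not injured, Defender: 204×321/415 = 157.793
Contributions (O − E)²/E:
  (42 − 47.793)²/47.793 = 0.7022
  (169 − 163.207)²/163.207 = 0.2056
  (52 − 46.207)²/46.207 = 0.7263
  (152 − 157.793)²/157.793 = 0.2127
χ² = 0.7022 + 0.2056 + 0.7263 + 0.2127 = 1.85
df = (2−1)(2−1) = 1. Since 1.85 < 5.024, fail to reject the null hypothesis of independence at α = 0.025.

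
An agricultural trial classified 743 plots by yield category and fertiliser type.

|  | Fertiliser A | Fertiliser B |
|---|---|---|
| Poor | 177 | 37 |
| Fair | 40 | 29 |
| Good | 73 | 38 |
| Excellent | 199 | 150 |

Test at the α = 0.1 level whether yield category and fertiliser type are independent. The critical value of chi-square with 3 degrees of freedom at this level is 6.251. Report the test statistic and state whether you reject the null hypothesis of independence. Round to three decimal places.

41.036; reject H₀

Row totals: 214, 69, 111, 349. Column totals: 489, 254. Grand total N = 743.
Expected counts (row total × column total / N):
  Poor, Fertiliser A: 214×489/743 = 140.8425
  Poor, Fertiliser B: 214×254/743 = 73.1575
  Fair, Fertiliser A: 69×489/743 = 45.4118
  Fair, Fertiliser B: 69×254/743 = 23.5882
  Good, Fertiliser A: 111×489/743 = 73.0538
  Good, Fertiliser B: 111×254/743 = 37.9462
  Excellent, Fertiliser A: 349×489/743 = 229.6918
  Excellent, Fertiliser B: 349×254/743 = 119.3082
Contributions (O − E)²/E:
  (177 − 140.8425)²/140.8425 = 9.2825
  (37 − 73.1575)²/73.1575 = 17.8706
  (40 − 45.4118)²/45.4118 = 0.6449
  (29 − 23.5882)²/23.5882 = 1.2416
  (73 − 73.0538)²/73.0538 = 0.0000
  (38 − 37.9462)²/37.9462 = 0.0001
  (199 − 229.6918)²/229.6918 = 4.1011
  (150 − 119.3082)²/119.3082 = 7.8954
χ² = 9.2825 + 17.8706 + 0.6449 + 1.2416 + 0.0000 + 0.0001 + 4.1011 + 7.8954 = 41.036
df = (4−1)(2−1) = 3. Since 41.036 > 6.251, reject the null hypothesis of independence at α = 0.1.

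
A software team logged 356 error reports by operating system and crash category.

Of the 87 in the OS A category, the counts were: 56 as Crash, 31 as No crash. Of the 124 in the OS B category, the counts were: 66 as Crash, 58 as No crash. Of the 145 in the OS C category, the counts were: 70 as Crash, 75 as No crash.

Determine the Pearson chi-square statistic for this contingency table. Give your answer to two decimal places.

5.71

Row totals: 87, 124, 145. Column totals: 192, 164. Grand total N = 356.
Expected counts (row total × column total / N):
  OS A, Crash: 87×192/356 = 46.921
  OS A, No crash: 87×164/356 = 40.079
  OS B, Crash: 124×192/356 = 66.876
  OS B, No crash: 124×164/356 = 57.124
  OS C, Crash: 145×192/356 = 78.202
  OS C, No crash: 145×164/356 = 66.798
Contributions (O − E)²/E:
  (56 − 46.921)²/46.921 = 1.7567
  (31 − 40.079)²/40.079 = 2.0566
  (66 − 66.876)²/66.876 = 0.0115
  (58 − 57.124)²/57.124 = 0.0134
  (70 − 78.202)²/78.202 = 0.8602
  (75 − 66.798)²/66.798 = 1.0071
χ² = 1.7567 + 2.0566 + 0.0115 + 0.0134 + 0.8602 + 1.0071 = 5.71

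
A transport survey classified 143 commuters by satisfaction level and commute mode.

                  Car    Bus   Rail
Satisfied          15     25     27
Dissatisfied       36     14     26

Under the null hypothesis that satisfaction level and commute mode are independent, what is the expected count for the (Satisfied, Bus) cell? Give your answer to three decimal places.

18.273

Row total (Satisfied) = 67; column total (Bus) = 39; grand total N = 143.
Expected count = (row total × column total) / N = 67 × 39 / 143 = 18.273.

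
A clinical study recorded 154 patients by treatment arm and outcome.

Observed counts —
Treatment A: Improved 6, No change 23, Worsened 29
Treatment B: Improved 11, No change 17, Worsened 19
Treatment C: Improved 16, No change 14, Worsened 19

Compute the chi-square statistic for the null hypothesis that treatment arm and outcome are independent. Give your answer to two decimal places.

Row totals: 58, 47, 49. Column totals: 33, 54, 67. Grand total N = 154.
Expected counts (row total × column total / N):
  Treatment A, Improved: 58×33/154 = 12.429
  Treatment A, No change: 58×54/154 = 20.338
  Treatment A, Worsened: 58×67/154 = 25.234
  Treatment B, Improved: 47×33/154 = 10.071
  Treatment B, No change: 47×54/154 = 16.481
  Treatment B, Worsened: 47×67/154 = 20.448
  Treatment C, Improved: 49×33/154 = 10.500
  Treatment C, No change: 49×54/154 = 17.182
  Treatment C, Worsened: 49×67/154 = 21.318
Contributions (O − E)²/E:
  (6 − 12.429)²/12.429 = 3.3255
  (23 − 20.338)²/20.338 = 0.3484
  (29 − 25.234)²/25.234 = 0.5620
  (11 − 10.071)²/10.071 = 0.0857
  (17 − 16.481)²/16.481 = 0.0163
  (19 − 20.448)²/20.448 = 0.1025
  (16 − 10.500)²/10.500 = 2.8810
  (14 − 17.182)²/17.182 = 0.5893
  (19 − 21.318)²/21.318 = 0.2520
χ² = 3.3255 + 0.3484 + 0.5620 + 0.0857 + 0.0163 + 0.1025 + 2.8810 + 0.5893 + 0.2520 = 8.16

8.16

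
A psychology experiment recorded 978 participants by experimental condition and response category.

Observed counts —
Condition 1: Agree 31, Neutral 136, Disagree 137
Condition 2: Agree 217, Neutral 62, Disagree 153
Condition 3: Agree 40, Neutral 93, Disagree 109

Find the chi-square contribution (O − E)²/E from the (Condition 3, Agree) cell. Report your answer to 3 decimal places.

13.716

Row total (Condition 3) = 242; column total (Agree) = 288; N = 978.
Expected count E = 242 × 288 / 978 = 71.26380.
Contribution = (O − E)²/E = (40 − 71.26380)² / 71.26380 = 13.716.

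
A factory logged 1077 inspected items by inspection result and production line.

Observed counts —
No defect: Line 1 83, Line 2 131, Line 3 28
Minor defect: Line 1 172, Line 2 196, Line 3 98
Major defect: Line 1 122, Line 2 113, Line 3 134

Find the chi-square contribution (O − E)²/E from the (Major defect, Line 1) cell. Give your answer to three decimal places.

Row total (Major defect) = 369; column total (Line 1) = 377; N = 1077.
Expected count E = 369 × 377 / 1077 = 129.1671.
Contribution = (O − E)²/E = (122 − 129.1671)² / 129.1671 = 0.398.

0.398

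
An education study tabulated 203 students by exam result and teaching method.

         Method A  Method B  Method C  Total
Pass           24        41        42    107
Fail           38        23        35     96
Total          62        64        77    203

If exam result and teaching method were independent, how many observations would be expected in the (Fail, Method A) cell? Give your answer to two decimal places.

Row total (Fail) = 96; column total (Method A) = 62; grand total N = 203.
Expected count = (row total × column total) / N = 96 × 62 / 203 = 29.32.

29.32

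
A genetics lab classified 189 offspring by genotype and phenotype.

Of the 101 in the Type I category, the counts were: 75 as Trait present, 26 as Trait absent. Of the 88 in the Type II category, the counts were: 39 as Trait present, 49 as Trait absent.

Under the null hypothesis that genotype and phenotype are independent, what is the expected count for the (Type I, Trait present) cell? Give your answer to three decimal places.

Row total (Type I) = 101; column total (Trait present) = 114; grand total N = 189.
Expected count = (row total × column total) / N = 101 × 114 / 189 = 60.921.

60.921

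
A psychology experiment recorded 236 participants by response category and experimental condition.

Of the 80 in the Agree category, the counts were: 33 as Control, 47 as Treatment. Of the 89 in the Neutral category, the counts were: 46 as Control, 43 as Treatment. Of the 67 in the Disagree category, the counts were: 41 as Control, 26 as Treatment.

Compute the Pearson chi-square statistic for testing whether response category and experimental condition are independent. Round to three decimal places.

Row totals: 80, 89, 67. Column totals: 120, 116. Grand total N = 236.
Expected counts (row total × column total / N):
  Agree, Control: 80×120/236 = 40.6780
  Agree, Treatment: 80×116/236 = 39.3220
  Neutral, Control: 89×120/236 = 45.2542
  Neutral, Treatment: 89×116/236 = 43.7458
  Disagree, Control: 67×120/236 = 34.0678
  Disagree, Treatment: 67×116/236 = 32.9322
Contributions (O − E)²/E:
  (33 − 40.6780)²/40.6780 = 1.4492
  (47 − 39.3220)²/39.3220 = 1.4992
  (46 − 45.2542)²/45.2542 = 0.0123
  (43 − 43.7458)²/43.7458 = 0.0127
  (41 − 34.0678)²/34.0678 = 1.4106
  (26 − 32.9322)²/32.9322 = 1.4592
χ² = 1.4492 + 1.4992 + 0.0123 + 0.0127 + 1.4106 + 1.4592 = 5.843

5.843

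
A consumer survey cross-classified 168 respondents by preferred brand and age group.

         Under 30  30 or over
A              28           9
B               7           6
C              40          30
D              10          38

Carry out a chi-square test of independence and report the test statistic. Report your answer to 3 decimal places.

27.576

Row totals: 37, 13, 70, 48. Column totals: 85, 83. Grand total N = 168.
Expected counts (row total × column total / N):
  A, Under 30: 37×85/168 = 18.7202
  A, 30 or over: 37×83/168 = 18.2798
  B, Under 30: 13×85/168 = 6.5774
  B, 30 or over: 13×83/168 = 6.4226
  C, Under 30: 70×85/168 = 35.4167
  C, 30 or over: 70×83/168 = 34.5833
  D, Under 30: 48×85/168 = 24.2857
  D, 30 or over: 48×83/168 = 23.7143
Contributions (O − E)²/E:
  (28 − 18.7202)²/18.7202 = 4.6001
  (9 − 18.2798)²/18.2798 = 4.7109
  (7 − 6.5774)²/6.5774 = 0.0272
  (6 − 6.4226)²/6.4226 = 0.0278
  (40 − 35.4167)²/35.4167 = 0.5931
  (30 − 34.5833)²/34.5833 = 0.6074
  (10 − 24.2857)²/24.2857 = 8.4033
  (38 − 23.7143)²/23.7143 = 8.6058
χ² = 4.6001 + 4.7109 + 0.0272 + 0.0278 + 0.5931 + 0.6074 + 8.4033 + 8.6058 = 27.576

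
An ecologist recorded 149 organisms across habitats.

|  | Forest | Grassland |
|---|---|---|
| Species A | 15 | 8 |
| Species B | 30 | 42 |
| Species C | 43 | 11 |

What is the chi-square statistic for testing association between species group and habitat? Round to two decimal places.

Row totals: 23, 72, 54. Column totals: 88, 61. Grand total N = 149.
Expected counts (row total × column total / N):
  Species A, Forest: 23×88/149 = 13.584
  Species A, Grassland: 23×61/149 = 9.416
  Species B, Forest: 72×88/149 = 42.523
  Species B, Grassland: 72×61/149 = 29.477
  Species C, Forest: 54×88/149 = 31.893
  Species C, Grassland: 54×61/149 = 22.107
Contributions (O − E)²/E:
  (15 − 13.584)²/13.584 = 0.1476
  (8 − 9.416)²/9.416 = 0.2129
  (30 − 42.523)²/42.523 = 3.6880
  (42 − 29.477)²/29.477 = 5.3203
  (43 − 31.893)²/31.893 = 3.8681
  (11 − 22.107)²/22.107 = 5.5804
χ² = 0.1476 + 0.2129 + 3.6880 + 5.3203 + 3.8681 + 5.5804 = 18.82

18.82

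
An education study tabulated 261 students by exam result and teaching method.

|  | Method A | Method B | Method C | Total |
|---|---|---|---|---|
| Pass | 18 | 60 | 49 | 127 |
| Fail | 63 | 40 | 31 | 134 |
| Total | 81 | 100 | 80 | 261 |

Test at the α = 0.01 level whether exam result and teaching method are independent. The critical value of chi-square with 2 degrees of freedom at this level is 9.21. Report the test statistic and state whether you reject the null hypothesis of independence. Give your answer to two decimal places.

Grand total N = 261.
Expected counts (row total × column total / N):
  Pass, Method A: 127×81/261 = 39.414
  Pass, Method B: 127×100/261 = 48.659
  Pass, Method C: 127×80/261 = 38.927
  Fail, Method A: 134×81/261 = 41.586
  Fail, Method B: 134×100/261 = 51.341
  Fail, Method C: 134×80/261 = 41.073
Contributions (O − E)²/E:
  (18 − 39.414)²/39.414 = 11.6344
  (60 − 48.659)²/48.659 = 2.6433
  (49 − 38.927)²/38.927 = 2.6066
  (63 − 41.586)²/41.586 = 11.0268
  (40 − 51.341)²/51.341 = 2.5052
  (31 − 41.073)²/41.073 = 2.4704
χ² = 11.6344 + 2.6433 + 2.6066 + 11.0268 + 2.5052 + 2.4704 = 32.89
df = (2−1)(3−1) = 2. Since 32.89 > 9.21, reject the null hypothesis of independence at α = 0.01.

32.89; reject H₀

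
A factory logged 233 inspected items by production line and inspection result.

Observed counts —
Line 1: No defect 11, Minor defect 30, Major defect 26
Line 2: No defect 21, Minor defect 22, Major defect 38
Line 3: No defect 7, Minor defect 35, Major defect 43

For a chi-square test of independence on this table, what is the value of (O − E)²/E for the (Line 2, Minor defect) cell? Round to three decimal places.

2.247

Row total (Line 2) = 81; column total (Minor defect) = 87; N = 233.
Expected count E = 81 × 87 / 233 = 30.2446.
Contribution = (O − E)²/E = (22 − 30.2446)² / 30.2446 = 2.247.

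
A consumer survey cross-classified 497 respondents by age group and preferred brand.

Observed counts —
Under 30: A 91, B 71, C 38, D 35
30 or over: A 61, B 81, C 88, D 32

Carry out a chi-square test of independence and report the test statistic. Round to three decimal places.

25.162

Row totals: 235, 262. Column totals: 152, 152, 126, 67. Grand total N = 497.
Expected counts (row total × column total / N):
  Under 30, A: 235×152/497 = 71.8712
  Under 30, B: 235×152/497 = 71.8712
  Under 30, C: 235×126/497 = 59.5775
  Under 30, D: 235×67/497 = 31.6801
  30 or over, A: 262×152/497 = 80.1288
  30 or over, B: 262×152/497 = 80.1288
  30 or over, C: 262×126/497 = 66.4225
  30 or over, D: 262×67/497 = 35.3199
Contributions (O − E)²/E:
  (91 − 71.8712)²/71.8712 = 5.0912
  (71 − 71.8712)²/71.8712 = 0.0106
  (38 − 59.5775)²/59.5775 = 7.8148
  (35 − 31.6801)²/31.6801 = 0.3479
  (61 − 80.1288)²/80.1288 = 4.5665
  (81 − 80.1288)²/80.1288 = 0.0095
  (88 − 66.4225)²/66.4225 = 7.0095
  (32 − 35.3199)²/35.3199 = 0.3121
χ² = 5.0912 + 0.0106 + 7.8148 + 0.3479 + 4.5665 + 0.0095 + 7.0095 + 0.3121 = 25.162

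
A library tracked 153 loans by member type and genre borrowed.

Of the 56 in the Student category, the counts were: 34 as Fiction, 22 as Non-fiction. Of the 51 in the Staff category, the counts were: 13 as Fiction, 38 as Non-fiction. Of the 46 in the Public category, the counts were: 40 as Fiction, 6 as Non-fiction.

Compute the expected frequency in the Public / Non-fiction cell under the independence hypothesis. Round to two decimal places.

Row total (Public) = 46; column total (Non-fiction) = 66; grand total N = 153.
Expected count = (row total × column total) / N = 46 × 66 / 153 = 19.84.

19.84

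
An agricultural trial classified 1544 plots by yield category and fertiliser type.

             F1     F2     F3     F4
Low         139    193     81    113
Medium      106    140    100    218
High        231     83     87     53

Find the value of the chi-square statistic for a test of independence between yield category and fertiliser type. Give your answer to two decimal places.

Row totals: 526, 564, 454. Column totals: 476, 416, 268, 384. Grand total N = 1544.
Expected counts (row total × column total / N):
  Low, F1: 526×476/1544 = 162.1606
  Low, F2: 526×416/1544 = 141.7202
  Low, F3: 526×268/1544 = 91.3005
  Low, F4: 526×384/1544 = 130.8187
  Medium, F1: 564×476/1544 = 173.8756
  Medium, F2: 564×416/1544 = 151.9585
  Medium, F3: 564×268/1544 = 97.8964
  Medium, F4: 564×384/1544 = 140.2694
  High, F1: 454×476/1544 = 139.9637
  High, F2: 454×416/1544 = 122.3212
  High, F3: 454×268/1544 = 78.8031
  High, F4: 454×384/1544 = 112.9119
Contributions (O − E)²/E:
  (139 − 162.1606)²/162.1606 = 3.3079
  (193 − 141.7202)²/141.7202 = 18.5550
  (81 − 91.3005)²/91.3005 = 1.1621
  (113 − 130.8187)²/130.8187 = 2.4271
  (106 − 173.8756)²/173.8756 = 26.4965
  (140 − 151.9585)²/151.9585 = 0.9411
  (100 − 97.8964)²/97.8964 = 0.0452
  (218 − 140.2694)²/140.2694 = 43.0746
  (231 − 139.9637)²/139.9637 = 59.2126
  (83 − 122.3212)²/122.3212 = 12.6401
  (87 − 78.8031)²/78.8031 = 0.8526
  (53 − 112.9119)²/112.9119 = 31.7897
χ² = 3.3079 + 18.5550 + 1.1621 + 2.4271 + 26.4965 + 0.9411 + 0.0452 + 43.0746 + 59.2126 + 12.6401 + 0.8526 + 31.7897 = 200.50

200.50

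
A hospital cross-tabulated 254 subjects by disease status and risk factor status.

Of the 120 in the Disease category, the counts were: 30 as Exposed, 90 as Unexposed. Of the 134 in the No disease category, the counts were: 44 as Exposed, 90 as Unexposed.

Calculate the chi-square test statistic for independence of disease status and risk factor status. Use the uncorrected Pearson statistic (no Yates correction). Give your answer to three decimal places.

Row totals: 120, 134. Column totals: 74, 180. Grand total N = 254.
Expected counts (row total × column total / N):
  Disease, Exposed: 120×74/254 = 34.9606
  Disease, Unexposed: 120×180/254 = 85.0394
  No disease, Exposed: 134×74/254 = 39.0394
  No disease, Unexposed: 134×180/254 = 94.9606
Contributions (O − E)²/E:
  (30 − 34.9606)²/34.9606 = 0.7039
  (90 − 85.0394)²/85.0394 = 0.2894
  (44 − 39.0394)²/39.0394 = 0.6303
  (90 − 94.9606)²/94.9606 = 0.2591
χ² = 0.7039 + 0.2894 + 0.6303 + 0.2591 = 1.883

1.883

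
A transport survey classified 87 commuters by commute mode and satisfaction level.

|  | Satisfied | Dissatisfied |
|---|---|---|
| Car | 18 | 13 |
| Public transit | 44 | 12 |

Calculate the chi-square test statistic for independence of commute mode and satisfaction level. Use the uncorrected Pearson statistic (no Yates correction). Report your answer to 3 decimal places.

4.098

Row totals: 31, 56. Column totals: 62, 25. Grand total N = 87.
Expected counts (row total × column total / N):
  Car, Satisfied: 31×62/87 = 22.0920
  Car, Dissatisfied: 31×25/87 = 8.9080
  Public transit, Satisfied: 56×62/87 = 39.9080
  Public transit, Dissatisfied: 56×25/87 = 16.0920
Contributions (O − E)²/E:
  (18 − 22.0920)²/22.0920 = 0.7579
  (13 − 8.9080)²/8.9080 = 1.8797
  (44 − 39.9080)²/39.9080 = 0.4196
  (12 − 16.0920)²/16.0920 = 1.0405
χ² = 0.7579 + 1.8797 + 0.4196 + 1.0405 = 4.098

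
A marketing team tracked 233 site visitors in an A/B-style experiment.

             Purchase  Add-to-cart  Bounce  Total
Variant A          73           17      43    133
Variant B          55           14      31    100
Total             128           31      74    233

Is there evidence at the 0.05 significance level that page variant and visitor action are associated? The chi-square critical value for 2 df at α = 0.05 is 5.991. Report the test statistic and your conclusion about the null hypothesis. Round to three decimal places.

Grand total N = 233.
Expected counts (row total × column total / N):
  Variant A, Purchase: 133×128/233 = 73.0644
  Variant A, Add-to-cart: 133×31/233 = 17.6953
  Variant A, Bounce: 133×74/233 = 42.2403
  Variant B, Purchase: 100×128/233 = 54.9356
  Variant B, Add-to-cart: 100×31/233 = 13.3047
  Variant B, Bounce: 100×74/233 = 31.7597
Contributions (O − E)²/E:
  (73 − 73.0644)²/73.0644 = 0.0001
  (17 − 17.6953)²/17.6953 = 0.0273
  (43 − 42.2403)²/42.2403 = 0.0137
  (55 − 54.9356)²/54.9356 = 0.0001
  (14 − 13.3047)²/13.3047 = 0.0363
  (31 − 31.7597)²/31.7597 = 0.0182
χ² = 0.0001 + 0.0273 + 0.0137 + 0.0001 + 0.0363 + 0.0182 = 0.096
df = (2−1)(3−1) = 2. Since 0.096 < 5.991, fail to reject the null hypothesis of independence at α = 0.05.

0.096; fail to reject H₀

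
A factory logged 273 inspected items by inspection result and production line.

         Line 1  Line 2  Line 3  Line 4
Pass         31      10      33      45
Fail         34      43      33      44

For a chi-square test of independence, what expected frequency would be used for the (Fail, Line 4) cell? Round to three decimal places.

50.205

Row total (Fail) = 154; column total (Line 4) = 89; grand total N = 273.
Expected count = (row total × column total) / N = 154 × 89 / 273 = 50.205.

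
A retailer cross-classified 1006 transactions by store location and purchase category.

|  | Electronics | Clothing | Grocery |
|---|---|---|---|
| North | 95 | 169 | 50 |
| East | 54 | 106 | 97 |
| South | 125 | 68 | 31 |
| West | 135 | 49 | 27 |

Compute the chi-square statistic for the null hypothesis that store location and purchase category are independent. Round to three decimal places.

161.175

Row totals: 314, 257, 224, 211. Column totals: 409, 392, 205. Grand total N = 1006.
Expected counts (row total × column total / N):
  North, Electronics: 314×409/1006 = 127.6600
  North, Clothing: 314×392/1006 = 122.3539
  North, Grocery: 314×205/1006 = 63.9861
  East, Electronics: 257×409/1006 = 104.4861
  East, Clothing: 257×392/1006 = 100.1431
  East, Grocery: 257×205/1006 = 52.3708
  South, Electronics: 224×409/1006 = 91.0696
  South, Clothing: 224×392/1006 = 87.2843
  South, Grocery: 224×205/1006 = 45.6461
  West, Electronics: 211×409/1006 = 85.7843
  West, Clothing: 211×392/1006 = 82.2187
  West, Grocery: 211×205/1006 = 42.9970
Contributions (O − E)²/E:
  (95 − 127.6600)²/127.6600 = 8.3556
  (169 − 122.3539)²/122.3539 = 17.7833
  (50 − 63.9861)²/63.9861 = 3.0571
  (54 − 104.4861)²/104.4861 = 24.3941
  (106 − 100.1431)²/100.1431 = 0.3425
  (97 − 52.3708)²/52.3708 = 38.0320
  (125 − 91.0696)²/91.0696 = 12.6417
  (68 − 87.2843)²/87.2843 = 4.2606
  (31 − 45.6461)²/45.6461 = 4.6994
  (135 − 85.7843)²/85.7843 = 28.2358
  (49 − 82.2187)²/82.2187 = 13.4213
  (27 − 42.9970)²/42.9970 = 5.9517
χ² = 8.3556 + 17.7833 + 3.0571 + 24.3941 + 0.3425 + 38.0320 + 12.6417 + 4.2606 + 4.6994 + 28.2358 + 13.4213 + 5.9517 = 161.175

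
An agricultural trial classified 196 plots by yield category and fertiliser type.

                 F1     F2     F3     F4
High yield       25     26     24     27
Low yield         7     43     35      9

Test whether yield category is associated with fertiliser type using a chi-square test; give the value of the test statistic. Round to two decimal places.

25.08

Row totals: 102, 94. Column totals: 32, 69, 59, 36. Grand total N = 196.
Expected counts (row total × column total / N):
  High yield, F1: 102×32/196 = 16.653
  High yield, F2: 102×69/196 = 35.908
  High yield, F3: 102×59/196 = 30.704
  High yield, F4: 102×36/196 = 18.735
  Low yield, F1: 94×32/196 = 15.347
  Low yield, F2: 94×69/196 = 33.092
  Low yield, F3: 94×59/196 = 28.296
  Low yield, F4: 94×36/196 = 17.265
Contributions (O − E)²/E:
  (25 − 16.653)²/16.653 = 4.1838
  (26 − 35.908)²/35.908 = 2.7339
  (24 − 30.704)²/30.704 = 1.4638
  (27 − 18.735)²/18.735 = 3.6461
  (7 − 15.347)²/15.347 = 4.5398
  (43 − 33.092)²/33.092 = 2.9665
  (35 − 28.296)²/28.296 = 1.5883
  (9 − 17.265)²/17.265 = 3.9566
χ² = 4.1838 + 2.7339 + 1.4638 + 3.6461 + 4.5398 + 2.9665 + 1.5883 + 3.9566 = 25.08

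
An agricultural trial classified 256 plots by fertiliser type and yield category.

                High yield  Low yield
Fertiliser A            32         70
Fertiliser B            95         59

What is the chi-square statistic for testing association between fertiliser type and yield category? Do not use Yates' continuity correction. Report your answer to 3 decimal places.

Row totals: 102, 154. Column totals: 127, 129. Grand total N = 256.
Expected counts (row total × column total / N):
  Fertiliser A, High yield: 102×127/256 = 50.6016
  Fertiliser A, Low yield: 102×129/256 = 51.3984
  Fertiliser B, High yield: 154×127/256 = 76.3984
  Fertiliser B, Low yield: 154×129/256 = 77.6016
Contributions (O − E)²/E:
  (32 − 50.6016)²/50.6016 = 6.8381
  (70 − 51.3984)²/51.3984 = 6.7321
  (95 − 76.3984)²/76.3984 = 4.5291
  (59 − 77.6016)²/77.6016 = 4.4589
χ² = 6.8381 + 6.7321 + 4.5291 + 4.4589 = 22.558

22.558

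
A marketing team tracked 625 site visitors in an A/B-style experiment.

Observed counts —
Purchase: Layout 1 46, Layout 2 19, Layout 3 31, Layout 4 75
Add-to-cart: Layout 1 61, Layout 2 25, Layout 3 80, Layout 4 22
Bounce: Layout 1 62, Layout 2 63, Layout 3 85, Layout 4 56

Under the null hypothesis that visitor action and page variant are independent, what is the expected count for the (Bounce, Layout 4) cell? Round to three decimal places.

65.117

Row total (Bounce) = 266; column total (Layout 4) = 153; grand total N = 625.
Expected count = (row total × column total) / N = 266 × 153 / 625 = 65.117.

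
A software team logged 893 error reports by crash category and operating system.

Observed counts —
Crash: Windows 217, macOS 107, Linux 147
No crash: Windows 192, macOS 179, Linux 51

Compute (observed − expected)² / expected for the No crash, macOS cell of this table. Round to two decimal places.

14.22

Row total (No crash) = 422; column total (macOS) = 286; N = 893.
Expected count E = 422 × 286 / 893 = 135.1534.
Contribution = (O − E)²/E = (179 − 135.1534)² / 135.1534 = 14.22.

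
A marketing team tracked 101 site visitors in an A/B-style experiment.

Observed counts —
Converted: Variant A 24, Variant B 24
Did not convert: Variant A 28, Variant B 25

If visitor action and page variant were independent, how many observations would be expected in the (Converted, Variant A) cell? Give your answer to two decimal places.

Row total (Converted) = 48; column total (Variant A) = 52; grand total N = 101.
Expected count = (row total × column total) / N = 48 × 52 / 101 = 24.71.

24.71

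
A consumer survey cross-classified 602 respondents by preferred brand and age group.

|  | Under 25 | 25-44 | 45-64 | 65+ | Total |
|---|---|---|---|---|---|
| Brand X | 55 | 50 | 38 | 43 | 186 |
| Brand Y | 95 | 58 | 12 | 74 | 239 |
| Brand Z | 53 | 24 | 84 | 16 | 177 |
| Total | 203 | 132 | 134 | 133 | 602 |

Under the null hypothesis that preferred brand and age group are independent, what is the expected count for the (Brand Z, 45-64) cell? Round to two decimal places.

39.40

Row total (Brand Z) = 177; column total (45-64) = 134; grand total N = 602.
Expected count = (row total × column total) / N = 177 × 134 / 602 = 39.40.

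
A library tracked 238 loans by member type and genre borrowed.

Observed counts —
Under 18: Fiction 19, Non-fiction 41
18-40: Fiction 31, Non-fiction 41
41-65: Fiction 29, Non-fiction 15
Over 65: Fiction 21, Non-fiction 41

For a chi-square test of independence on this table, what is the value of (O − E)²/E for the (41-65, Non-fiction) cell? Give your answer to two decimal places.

4.33

Row total (41-65) = 44; column total (Non-fiction) = 138; N = 238.
Expected count E = 44 × 138 / 238 = 25.513.
Contribution = (O − E)²/E = (15 − 25.513)² / 25.513 = 4.33.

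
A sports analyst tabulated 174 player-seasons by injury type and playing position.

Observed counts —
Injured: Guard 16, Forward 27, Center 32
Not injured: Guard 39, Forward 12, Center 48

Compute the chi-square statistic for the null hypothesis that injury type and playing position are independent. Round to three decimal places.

15.573

Row totals: 75, 99. Column totals: 55, 39, 80. Grand total N = 174.
Expected counts (row total × column total / N):
  Injured, Guard: 75×55/174 = 23.706897
  Injured, Forward: 75×39/174 = 16.810345
  Injured, Center: 75×80/174 = 34.482759
  Not injured, Guard: 99×55/174 = 31.293103
  Not injured, Forward: 99×39/174 = 22.189655
  Not injured, Center: 99×80/174 = 45.517241
Contributions (O − E)²/E:
  (16 − 23.706897)²/23.706897 = 2.5054
  (27 − 16.810345)²/16.810345 = 6.1765
  (32 − 34.482759)²/34.482759 = 0.1788
  (39 − 31.293103)²/31.293103 = 1.8981
  (12 − 22.189655)²/22.189655 = 4.6792
  (48 − 45.517241)²/45.517241 = 0.1354
χ² = 2.5054 + 6.1765 + 0.1788 + 1.8981 + 4.6792 + 0.1354 = 15.573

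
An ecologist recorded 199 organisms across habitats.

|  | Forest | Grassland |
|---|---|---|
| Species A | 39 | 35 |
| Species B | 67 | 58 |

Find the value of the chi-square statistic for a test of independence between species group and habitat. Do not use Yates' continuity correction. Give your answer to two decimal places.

0.02

Row totals: 74, 125. Column totals: 106, 93. Grand total N = 199.
Expected counts (row total × column total / N):
  Species A, Forest: 74×106/199 = 39.417
  Species A, Grassland: 74×93/199 = 34.583
  Species B, Forest: 125×106/199 = 66.583
  Species B, Grassland: 125×93/199 = 58.417
Contributions (O − E)²/E:
  (39 − 39.417)²/39.417 = 0.0044
  (35 − 34.583)²/34.583 = 0.0050
  (67 − 66.583)²/66.583 = 0.0026
  (58 − 58.417)²/58.417 = 0.0030
χ² = 0.0044 + 0.0050 + 0.0026 + 0.0030 = 0.02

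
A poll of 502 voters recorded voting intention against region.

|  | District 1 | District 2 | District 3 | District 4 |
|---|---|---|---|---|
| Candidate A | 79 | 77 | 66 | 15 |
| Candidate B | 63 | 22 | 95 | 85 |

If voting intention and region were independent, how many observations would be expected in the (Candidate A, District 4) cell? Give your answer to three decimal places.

47.211

Row total (Candidate A) = 237; column total (District 4) = 100; grand total N = 502.
Expected count = (row total × column total) / N = 237 × 100 / 502 = 47.211.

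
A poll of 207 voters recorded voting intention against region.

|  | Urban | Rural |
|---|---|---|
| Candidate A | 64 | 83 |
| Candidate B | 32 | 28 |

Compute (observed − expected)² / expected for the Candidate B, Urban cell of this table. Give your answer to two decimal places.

0.63

Row total (Candidate B) = 60; column total (Urban) = 96; N = 207.
Expected count E = 60 × 96 / 207 = 27.826.
Contribution = (O − E)²/E = (32 − 27.826)² / 27.826 = 0.63.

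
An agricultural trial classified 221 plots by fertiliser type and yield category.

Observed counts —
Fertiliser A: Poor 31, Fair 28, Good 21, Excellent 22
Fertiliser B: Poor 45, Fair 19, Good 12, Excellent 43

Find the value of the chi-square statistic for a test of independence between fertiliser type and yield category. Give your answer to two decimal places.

12.31

Row totals: 102, 119. Column totals: 76, 47, 33, 65. Grand total N = 221.
Expected counts (row total × column total / N):
  Fertiliser A, Poor: 102×76/221 = 35.077
  Fertiliser A, Fair: 102×47/221 = 21.692
  Fertiliser A, Good: 102×33/221 = 15.231
  Fertiliser A, Excellent: 102×65/221 = 30.000
  Fertiliser B, Poor: 119×76/221 = 40.923
  Fertiliser B, Fair: 119×47/221 = 25.308
  Fertiliser B, Good: 119×33/221 = 17.769
  Fertiliser B, Excellent: 119×65/221 = 35.000
Contributions (O − E)²/E:
  (31 − 35.077)²/35.077 = 0.4739
  (28 − 21.692)²/21.692 = 1.8344
  (21 − 15.231)²/15.231 = 2.1851
  (22 − 30.000)²/30.000 = 2.1333
  (45 − 40.923)²/40.923 = 0.4062
  (19 − 25.308)²/25.308 = 1.5723
  (12 − 17.769)²/17.769 = 1.8730
  (43 − 35.000)²/35.000 = 1.8286
χ² = 0.4739 + 1.8344 + 2.1851 + 2.1333 + 0.4062 + 1.5723 + 1.8730 + 1.8286 = 12.31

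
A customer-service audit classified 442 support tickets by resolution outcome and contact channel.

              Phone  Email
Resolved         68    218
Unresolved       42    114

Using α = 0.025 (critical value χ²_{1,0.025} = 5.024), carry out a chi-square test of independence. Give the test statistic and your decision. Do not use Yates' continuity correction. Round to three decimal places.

Row totals: 286, 156. Column totals: 110, 332. Grand total N = 442.
Expected counts (row total × column total / N):
  Resolved, Phone: 286×110/442 = 71.1765
  Resolved, Email: 286×332/442 = 214.8235
  Unresolved, Phone: 156×110/442 = 38.8235
  Unresolved, Email: 156×332/442 = 117.1765
Contributions (O − E)²/E:
  (68 − 71.1765)²/71.1765 = 0.1418
  (218 − 214.8235)²/214.8235 = 0.0470
  (42 − 38.8235)²/38.8235 = 0.2599
  (114 − 117.1765)²/117.1765 = 0.0861
χ² = 0.1418 + 0.0470 + 0.2599 + 0.0861 = 0.535
df = (2−1)(2−1) = 1. Since 0.535 < 5.024, fail to reject the null hypothesis of independence at α = 0.025.

0.535; fail to reject H₀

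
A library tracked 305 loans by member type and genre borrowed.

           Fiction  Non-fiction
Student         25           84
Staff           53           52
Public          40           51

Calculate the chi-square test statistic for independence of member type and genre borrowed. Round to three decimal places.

Row totals: 109, 105, 91. Column totals: 118, 187. Grand total N = 305.
Expected counts (row total × column total / N):
  Student, Fiction: 109×118/305 = 42.1705
  Student, Non-fiction: 109×187/305 = 66.8295
  Staff, Fiction: 105×118/305 = 40.6230
  Staff, Non-fiction: 105×187/305 = 64.3770
  Public, Fiction: 91×118/305 = 35.2066
  Public, Non-fiction: 91×187/305 = 55.7934
Contributions (O − E)²/E:
  (25 − 42.1705)²/42.1705 = 6.9913
  (84 − 66.8295)²/66.8295 = 4.4116
  (53 − 40.6230)²/40.6230 = 3.7710
  (52 − 64.3770)²/64.3770 = 2.3796
  (40 − 35.2066)²/35.2066 = 0.6526
  (51 − 55.7934)²/55.7934 = 0.4118
χ² = 6.9913 + 4.4116 + 3.7710 + 2.3796 + 0.6526 + 0.4118 = 18.618

18.618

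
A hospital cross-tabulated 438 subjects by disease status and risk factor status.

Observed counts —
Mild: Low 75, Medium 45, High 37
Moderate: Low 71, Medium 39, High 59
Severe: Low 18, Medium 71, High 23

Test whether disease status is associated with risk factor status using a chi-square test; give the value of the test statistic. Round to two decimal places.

Row totals: 157, 169, 112. Column totals: 164, 155, 119. Grand total N = 438.
Expected counts (row total × column total / N):
  Mild, Low: 157×164/438 = 58.7854
  Mild, Medium: 157×155/438 = 55.5594
  Mild, High: 157×119/438 = 42.6553
  Moderate, Low: 169×164/438 = 63.2785
  Moderate, Medium: 169×155/438 = 59.8059
  Moderate, High: 169×119/438 = 45.9155
  Severe, Low: 112×164/438 = 41.9361
  Severe, Medium: 112×155/438 = 39.6347
  Severe, High: 112×119/438 = 30.4292
Contributions (O − E)²/E:
  (75 − 58.7854)²/58.7854 = 4.4724
  (45 − 55.5594)²/55.5594 = 2.0069
  (37 − 42.6553)²/42.6553 = 0.7498
  (71 − 63.2785)²/63.2785 = 0.9422
  (39 − 59.8059)²/59.8059 = 7.2382
  (59 − 45.9155)²/45.9155 = 3.7287
  (18 − 41.9361)²/41.9361 = 13.6621
  (71 − 39.6347)²/39.6347 = 24.8212
  (23 − 30.4292)²/30.4292 = 1.8138
χ² = 4.4724 + 2.0069 + 0.7498 + 0.9422 + 7.2382 + 3.7287 + 13.6621 + 24.8212 + 1.8138 = 59.44

59.44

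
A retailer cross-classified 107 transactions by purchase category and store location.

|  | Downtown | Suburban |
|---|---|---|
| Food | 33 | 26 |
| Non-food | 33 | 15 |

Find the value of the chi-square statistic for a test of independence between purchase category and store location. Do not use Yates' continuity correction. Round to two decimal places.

Row totals: 59, 48. Column totals: 66, 41. Grand total N = 107.
Expected counts (row total × column total / N):
  Food, Downtown: 59×66/107 = 36.393
  Food, Suburban: 59×41/107 = 22.607
  Non-food, Downtown: 48×66/107 = 29.607
  Non-food, Suburban: 48×41/107 = 18.393
Contributions (O − E)²/E:
  (33 − 36.393)²/36.393 = 0.3163
  (26 − 22.607)²/22.607 = 0.5092
  (33 − 29.607)²/29.607 = 0.3888
  (15 − 18.393)²/18.393 = 0.6259
χ² = 0.3163 + 0.5092 + 0.3888 + 0.6259 = 1.84

1.84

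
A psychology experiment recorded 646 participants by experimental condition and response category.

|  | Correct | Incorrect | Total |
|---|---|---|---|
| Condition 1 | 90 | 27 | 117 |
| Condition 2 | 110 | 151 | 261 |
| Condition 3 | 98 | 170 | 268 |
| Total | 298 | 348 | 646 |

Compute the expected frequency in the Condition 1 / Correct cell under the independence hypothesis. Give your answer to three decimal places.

53.972

Row total (Condition 1) = 117; column total (Correct) = 298; grand total N = 646.
Expected count = (row total × column total) / N = 117 × 298 / 646 = 53.972.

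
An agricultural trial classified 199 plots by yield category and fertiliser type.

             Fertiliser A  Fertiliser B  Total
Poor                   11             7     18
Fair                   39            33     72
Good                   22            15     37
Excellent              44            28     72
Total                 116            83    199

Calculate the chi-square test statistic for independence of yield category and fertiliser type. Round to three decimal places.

Grand total N = 199.
Expected counts (row total × column total / N):
  Poor, Fertiliser A: 18×116/199 = 10.4925
  Poor, Fertiliser B: 18×83/199 = 7.5075
  Fair, Fertiliser A: 72×116/199 = 41.9698
  Fair, Fertiliser B: 72×83/199 = 30.0302
  Good, Fertiliser A: 37×116/199 = 21.5678
  Good, Fertiliser B: 37×83/199 = 15.4322
  Excellent, Fertiliser A: 72×116/199 = 41.9698
  Excellent, Fertiliser B: 72×83/199 = 30.0302
Contributions (O − E)²/E:
  (11 − 10.4925)²/10.4925 = 0.0245
  (7 − 7.5075)²/7.5075 = 0.0343
  (39 − 41.9698)²/41.9698 = 0.2101
  (33 − 30.0302)²/30.0302 = 0.2937
  (22 − 21.5678)²/21.5678 = 0.0087
  (15 − 15.4322)²/15.4322 = 0.0121
  (44 − 41.9698)²/41.9698 = 0.0982
  (28 − 30.0302)²/30.0302 = 0.1373
χ² = 0.0245 + 0.0343 + 0.2101 + 0.2937 + 0.0087 + 0.0121 + 0.0982 + 0.1373 = 0.819

0.819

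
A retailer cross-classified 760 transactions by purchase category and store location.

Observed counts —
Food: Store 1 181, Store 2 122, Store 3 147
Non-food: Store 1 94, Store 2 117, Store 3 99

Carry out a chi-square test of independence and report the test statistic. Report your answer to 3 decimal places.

11.598

Row totals: 450, 310. Column totals: 275, 239, 246. Grand total N = 760.
Expected counts (row total × column total / N):
  Food, Store 1: 450×275/760 = 162.8289
  Food, Store 2: 450×239/760 = 141.5132
  Food, Store 3: 450×246/760 = 145.6579
  Non-food, Store 1: 310×275/760 = 112.1711
  Non-food, Store 2: 310×239/760 = 97.4868
  Non-food, Store 3: 310×246/760 = 100.3421
Contributions (O − E)²/E:
  (181 − 162.8289)²/162.8289 = 2.0278
  (122 − 141.5132)²/141.5132 = 2.6907
  (147 − 145.6579)²/145.6579 = 0.0124
  (94 − 112.1711)²/112.1711 = 2.9436
  (117 − 97.4868)²/97.4868 = 3.9058
  (99 − 100.3421)²/100.3421 = 0.0180
χ² = 2.0278 + 2.6907 + 0.0124 + 2.9436 + 3.9058 + 0.0180 = 11.598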